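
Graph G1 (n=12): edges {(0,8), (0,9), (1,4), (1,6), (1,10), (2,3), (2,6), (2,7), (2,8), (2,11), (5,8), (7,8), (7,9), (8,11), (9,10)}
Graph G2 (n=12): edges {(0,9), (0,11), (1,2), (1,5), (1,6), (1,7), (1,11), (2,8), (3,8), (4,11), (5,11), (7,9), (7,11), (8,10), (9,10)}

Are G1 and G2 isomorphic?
Yes, isomorphic

The graphs are isomorphic.
One valid mapping φ: V(G1) → V(G2): 0→0, 1→8, 2→1, 3→6, 4→3, 5→4, 6→2, 7→7, 8→11, 9→9, 10→10, 11→5

Verify φ preserves adjacency — for each edge of G1, its image is an edge of G2:
  (0,8) → (φ(0),φ(8)) = (0,11) ∈ E(G2) ✓
  (0,9) → (φ(0),φ(9)) = (0,9) ∈ E(G2) ✓
  (1,4) → (φ(1),φ(4)) = (3,8) ∈ E(G2) ✓
  (1,6) → (φ(1),φ(6)) = (2,8) ∈ E(G2) ✓
  (1,10) → (φ(1),φ(10)) = (8,10) ∈ E(G2) ✓
  (2,3) → (φ(2),φ(3)) = (1,6) ∈ E(G2) ✓
  (2,6) → (φ(2),φ(6)) = (1,2) ∈ E(G2) ✓
  (2,7) → (φ(2),φ(7)) = (1,7) ∈ E(G2) ✓
  (2,8) → (φ(2),φ(8)) = (1,11) ∈ E(G2) ✓
  (2,11) → (φ(2),φ(11)) = (1,5) ∈ E(G2) ✓
  (5,8) → (φ(5),φ(8)) = (4,11) ∈ E(G2) ✓
  (7,8) → (φ(7),φ(8)) = (7,11) ∈ E(G2) ✓
  (7,9) → (φ(7),φ(9)) = (7,9) ∈ E(G2) ✓
  (8,11) → (φ(8),φ(11)) = (5,11) ∈ E(G2) ✓
  (9,10) → (φ(9),φ(10)) = (9,10) ∈ E(G2) ✓
All 15 edges of G1 map to edges of G2, and |E(G1)| = |E(G2)| = 15, so φ is a bijection on edges as well as vertices. Hence G1 ≅ G2.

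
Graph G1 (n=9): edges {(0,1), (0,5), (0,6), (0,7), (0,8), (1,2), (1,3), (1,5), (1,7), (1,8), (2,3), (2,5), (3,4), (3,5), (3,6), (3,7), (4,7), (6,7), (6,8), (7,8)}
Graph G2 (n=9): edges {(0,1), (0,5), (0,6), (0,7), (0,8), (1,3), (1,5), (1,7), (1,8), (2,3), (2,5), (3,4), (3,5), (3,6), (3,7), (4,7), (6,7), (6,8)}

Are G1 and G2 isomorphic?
No, not isomorphic

The graphs are NOT isomorphic.

Counting edges: G1 has 20 edge(s); G2 has 18 edge(s).
Edge count is an isomorphism invariant (a bijection on vertices induces a bijection on edges), so differing edge counts rule out isomorphism.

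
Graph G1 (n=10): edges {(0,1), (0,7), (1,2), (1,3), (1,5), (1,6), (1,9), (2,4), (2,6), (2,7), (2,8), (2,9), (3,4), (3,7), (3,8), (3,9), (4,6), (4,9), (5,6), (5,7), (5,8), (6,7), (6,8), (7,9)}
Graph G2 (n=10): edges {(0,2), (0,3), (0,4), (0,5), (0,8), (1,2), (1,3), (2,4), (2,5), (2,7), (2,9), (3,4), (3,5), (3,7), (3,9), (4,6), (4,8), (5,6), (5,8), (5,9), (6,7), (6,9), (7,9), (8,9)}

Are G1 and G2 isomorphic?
Yes, isomorphic

The graphs are isomorphic.
One valid mapping φ: V(G1) → V(G2): 0→1, 1→3, 2→5, 3→4, 4→8, 5→7, 6→9, 7→2, 8→6, 9→0

Verify φ preserves adjacency — for each edge of G1, its image is an edge of G2:
  (0,1) → (φ(0),φ(1)) = (1,3) ∈ E(G2) ✓
  (0,7) → (φ(0),φ(7)) = (1,2) ∈ E(G2) ✓
  (1,2) → (φ(1),φ(2)) = (3,5) ∈ E(G2) ✓
  (1,3) → (φ(1),φ(3)) = (3,4) ∈ E(G2) ✓
  (1,5) → (φ(1),φ(5)) = (3,7) ∈ E(G2) ✓
  (1,6) → (φ(1),φ(6)) = (3,9) ∈ E(G2) ✓
  (1,9) → (φ(1),φ(9)) = (0,3) ∈ E(G2) ✓
  (2,4) → (φ(2),φ(4)) = (5,8) ∈ E(G2) ✓
  (2,6) → (φ(2),φ(6)) = (5,9) ∈ E(G2) ✓
  (2,7) → (φ(2),φ(7)) = (2,5) ∈ E(G2) ✓
  (2,8) → (φ(2),φ(8)) = (5,6) ∈ E(G2) ✓
  (2,9) → (φ(2),φ(9)) = (0,5) ∈ E(G2) ✓
  (3,4) → (φ(3),φ(4)) = (4,8) ∈ E(G2) ✓
  (3,7) → (φ(3),φ(7)) = (2,4) ∈ E(G2) ✓
  (3,8) → (φ(3),φ(8)) = (4,6) ∈ E(G2) ✓
  (3,9) → (φ(3),φ(9)) = (0,4) ∈ E(G2) ✓
  (4,6) → (φ(4),φ(6)) = (8,9) ∈ E(G2) ✓
  (4,9) → (φ(4),φ(9)) = (0,8) ∈ E(G2) ✓
  (5,6) → (φ(5),φ(6)) = (7,9) ∈ E(G2) ✓
  (5,7) → (φ(5),φ(7)) = (2,7) ∈ E(G2) ✓
  (5,8) → (φ(5),φ(8)) = (6,7) ∈ E(G2) ✓
  (6,7) → (φ(6),φ(7)) = (2,9) ∈ E(G2) ✓
  (6,8) → (φ(6),φ(8)) = (6,9) ∈ E(G2) ✓
  (7,9) → (φ(7),φ(9)) = (0,2) ∈ E(G2) ✓
All 24 edges of G1 map to edges of G2, and |E(G1)| = |E(G2)| = 24, so φ is a bijection on edges as well as vertices. Hence G1 ≅ G2.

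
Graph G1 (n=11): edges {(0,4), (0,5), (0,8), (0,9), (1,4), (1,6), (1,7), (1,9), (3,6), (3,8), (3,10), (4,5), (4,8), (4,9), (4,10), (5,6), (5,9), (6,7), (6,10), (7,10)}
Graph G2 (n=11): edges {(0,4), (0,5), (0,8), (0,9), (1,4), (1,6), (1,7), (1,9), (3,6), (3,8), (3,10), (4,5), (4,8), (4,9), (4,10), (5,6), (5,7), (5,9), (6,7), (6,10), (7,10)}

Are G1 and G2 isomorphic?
No, not isomorphic

The graphs are NOT isomorphic.

Counting edges: G1 has 20 edge(s); G2 has 21 edge(s).
Edge count is an isomorphism invariant (a bijection on vertices induces a bijection on edges), so differing edge counts rule out isomorphism.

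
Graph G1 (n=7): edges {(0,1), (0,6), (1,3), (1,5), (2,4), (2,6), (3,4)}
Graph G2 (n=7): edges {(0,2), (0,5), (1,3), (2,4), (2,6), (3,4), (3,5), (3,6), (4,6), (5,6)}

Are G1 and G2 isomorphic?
No, not isomorphic

The graphs are NOT isomorphic.

Counting triangles (3-cliques): G1 has 0, G2 has 3.
Triangle count is an isomorphism invariant, so differing triangle counts rule out isomorphism.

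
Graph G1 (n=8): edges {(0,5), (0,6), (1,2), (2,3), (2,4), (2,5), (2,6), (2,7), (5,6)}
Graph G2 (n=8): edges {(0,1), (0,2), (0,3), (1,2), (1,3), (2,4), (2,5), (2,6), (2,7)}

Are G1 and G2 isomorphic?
Yes, isomorphic

The graphs are isomorphic.
One valid mapping φ: V(G1) → V(G2): 0→3, 1→5, 2→2, 3→6, 4→4, 5→1, 6→0, 7→7

Verify φ preserves adjacency — for each edge of G1, its image is an edge of G2:
  (0,5) → (φ(0),φ(5)) = (1,3) ∈ E(G2) ✓
  (0,6) → (φ(0),φ(6)) = (0,3) ∈ E(G2) ✓
  (1,2) → (φ(1),φ(2)) = (2,5) ∈ E(G2) ✓
  (2,3) → (φ(2),φ(3)) = (2,6) ∈ E(G2) ✓
  (2,4) → (φ(2),φ(4)) = (2,4) ∈ E(G2) ✓
  (2,5) → (φ(2),φ(5)) = (1,2) ∈ E(G2) ✓
  (2,6) → (φ(2),φ(6)) = (0,2) ∈ E(G2) ✓
  (2,7) → (φ(2),φ(7)) = (2,7) ∈ E(G2) ✓
  (5,6) → (φ(5),φ(6)) = (0,1) ∈ E(G2) ✓
All 9 edges of G1 map to edges of G2, and |E(G1)| = |E(G2)| = 9, so φ is a bijection on edges as well as vertices. Hence G1 ≅ G2.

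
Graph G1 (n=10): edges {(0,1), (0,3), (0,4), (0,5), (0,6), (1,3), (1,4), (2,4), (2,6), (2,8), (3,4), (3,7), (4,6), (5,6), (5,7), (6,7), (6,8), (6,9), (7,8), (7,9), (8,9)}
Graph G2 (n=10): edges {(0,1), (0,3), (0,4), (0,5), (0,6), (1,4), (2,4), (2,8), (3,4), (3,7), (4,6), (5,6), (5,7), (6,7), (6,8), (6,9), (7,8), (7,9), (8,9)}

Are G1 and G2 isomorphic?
No, not isomorphic

The graphs are NOT isomorphic.

Counting edges: G1 has 21 edge(s); G2 has 19 edge(s).
Edge count is an isomorphism invariant (a bijection on vertices induces a bijection on edges), so differing edge counts rule out isomorphism.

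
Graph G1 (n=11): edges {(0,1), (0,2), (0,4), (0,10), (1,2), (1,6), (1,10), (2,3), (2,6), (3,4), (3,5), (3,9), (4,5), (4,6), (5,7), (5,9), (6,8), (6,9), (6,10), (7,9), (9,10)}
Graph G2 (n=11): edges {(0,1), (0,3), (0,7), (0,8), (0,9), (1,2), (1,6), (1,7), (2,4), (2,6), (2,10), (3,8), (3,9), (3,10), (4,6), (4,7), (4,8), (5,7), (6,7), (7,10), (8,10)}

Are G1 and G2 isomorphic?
Yes, isomorphic

The graphs are isomorphic.
One valid mapping φ: V(G1) → V(G2): 0→2, 1→6, 2→4, 3→8, 4→10, 5→3, 6→7, 7→9, 8→5, 9→0, 10→1

Verify φ preserves adjacency — for each edge of G1, its image is an edge of G2:
  (0,1) → (φ(0),φ(1)) = (2,6) ∈ E(G2) ✓
  (0,2) → (φ(0),φ(2)) = (2,4) ∈ E(G2) ✓
  (0,4) → (φ(0),φ(4)) = (2,10) ∈ E(G2) ✓
  (0,10) → (φ(0),φ(10)) = (1,2) ∈ E(G2) ✓
  (1,2) → (φ(1),φ(2)) = (4,6) ∈ E(G2) ✓
  (1,6) → (φ(1),φ(6)) = (6,7) ∈ E(G2) ✓
  (1,10) → (φ(1),φ(10)) = (1,6) ∈ E(G2) ✓
  (2,3) → (φ(2),φ(3)) = (4,8) ∈ E(G2) ✓
  (2,6) → (φ(2),φ(6)) = (4,7) ∈ E(G2) ✓
  (3,4) → (φ(3),φ(4)) = (8,10) ∈ E(G2) ✓
  (3,5) → (φ(3),φ(5)) = (3,8) ∈ E(G2) ✓
  (3,9) → (φ(3),φ(9)) = (0,8) ∈ E(G2) ✓
  (4,5) → (φ(4),φ(5)) = (3,10) ∈ E(G2) ✓
  (4,6) → (φ(4),φ(6)) = (7,10) ∈ E(G2) ✓
  (5,7) → (φ(5),φ(7)) = (3,9) ∈ E(G2) ✓
  (5,9) → (φ(5),φ(9)) = (0,3) ∈ E(G2) ✓
  (6,8) → (φ(6),φ(8)) = (5,7) ∈ E(G2) ✓
  (6,9) → (φ(6),φ(9)) = (0,7) ∈ E(G2) ✓
  (6,10) → (φ(6),φ(10)) = (1,7) ∈ E(G2) ✓
  (7,9) → (φ(7),φ(9)) = (0,9) ∈ E(G2) ✓
  (9,10) → (φ(9),φ(10)) = (0,1) ∈ E(G2) ✓
All 21 edges of G1 map to edges of G2, and |E(G1)| = |E(G2)| = 21, so φ is a bijection on edges as well as vertices. Hence G1 ≅ G2.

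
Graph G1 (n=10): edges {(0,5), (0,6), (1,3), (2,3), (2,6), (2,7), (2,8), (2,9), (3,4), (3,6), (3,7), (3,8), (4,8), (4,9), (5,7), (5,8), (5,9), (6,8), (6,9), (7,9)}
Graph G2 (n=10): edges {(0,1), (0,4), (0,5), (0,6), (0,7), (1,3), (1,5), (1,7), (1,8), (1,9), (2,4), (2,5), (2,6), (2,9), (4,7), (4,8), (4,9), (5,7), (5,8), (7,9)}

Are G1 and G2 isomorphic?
Yes, isomorphic

The graphs are isomorphic.
One valid mapping φ: V(G1) → V(G2): 0→6, 1→3, 2→7, 3→1, 4→8, 5→2, 6→0, 7→9, 8→5, 9→4

Verify φ preserves adjacency — for each edge of G1, its image is an edge of G2:
  (0,5) → (φ(0),φ(5)) = (2,6) ∈ E(G2) ✓
  (0,6) → (φ(0),φ(6)) = (0,6) ∈ E(G2) ✓
  (1,3) → (φ(1),φ(3)) = (1,3) ∈ E(G2) ✓
  (2,3) → (φ(2),φ(3)) = (1,7) ∈ E(G2) ✓
  (2,6) → (φ(2),φ(6)) = (0,7) ∈ E(G2) ✓
  (2,7) → (φ(2),φ(7)) = (7,9) ∈ E(G2) ✓
  (2,8) → (φ(2),φ(8)) = (5,7) ∈ E(G2) ✓
  (2,9) → (φ(2),φ(9)) = (4,7) ∈ E(G2) ✓
  (3,4) → (φ(3),φ(4)) = (1,8) ∈ E(G2) ✓
  (3,6) → (φ(3),φ(6)) = (0,1) ∈ E(G2) ✓
  (3,7) → (φ(3),φ(7)) = (1,9) ∈ E(G2) ✓
  (3,8) → (φ(3),φ(8)) = (1,5) ∈ E(G2) ✓
  (4,8) → (φ(4),φ(8)) = (5,8) ∈ E(G2) ✓
  (4,9) → (φ(4),φ(9)) = (4,8) ∈ E(G2) ✓
  (5,7) → (φ(5),φ(7)) = (2,9) ∈ E(G2) ✓
  (5,8) → (φ(5),φ(8)) = (2,5) ∈ E(G2) ✓
  (5,9) → (φ(5),φ(9)) = (2,4) ∈ E(G2) ✓
  (6,8) → (φ(6),φ(8)) = (0,5) ∈ E(G2) ✓
  (6,9) → (φ(6),φ(9)) = (0,4) ∈ E(G2) ✓
  (7,9) → (φ(7),φ(9)) = (4,9) ∈ E(G2) ✓
All 20 edges of G1 map to edges of G2, and |E(G1)| = |E(G2)| = 20, so φ is a bijection on edges as well as vertices. Hence G1 ≅ G2.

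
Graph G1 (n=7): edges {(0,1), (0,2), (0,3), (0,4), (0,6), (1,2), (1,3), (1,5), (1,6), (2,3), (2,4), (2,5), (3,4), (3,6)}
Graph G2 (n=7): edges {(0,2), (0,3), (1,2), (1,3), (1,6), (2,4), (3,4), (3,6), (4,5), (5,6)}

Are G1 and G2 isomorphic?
No, not isomorphic

The graphs are NOT isomorphic.

Counting triangles (3-cliques): G1 has 11, G2 has 1.
Triangle count is an isomorphism invariant, so differing triangle counts rule out isomorphism.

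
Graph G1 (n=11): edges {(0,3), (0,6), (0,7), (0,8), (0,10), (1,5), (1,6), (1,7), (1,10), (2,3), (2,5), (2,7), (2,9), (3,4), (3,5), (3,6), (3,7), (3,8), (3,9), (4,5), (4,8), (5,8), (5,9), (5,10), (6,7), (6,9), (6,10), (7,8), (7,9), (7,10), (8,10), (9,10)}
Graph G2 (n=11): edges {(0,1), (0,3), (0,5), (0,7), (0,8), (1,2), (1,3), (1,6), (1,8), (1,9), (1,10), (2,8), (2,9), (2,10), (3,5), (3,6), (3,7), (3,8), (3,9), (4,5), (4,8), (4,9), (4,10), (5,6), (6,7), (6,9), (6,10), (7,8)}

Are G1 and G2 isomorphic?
No, not isomorphic

The graphs are NOT isomorphic.

Counting triangles (3-cliques): G1 has 33, G2 has 18.
Triangle count is an isomorphism invariant, so differing triangle counts rule out isomorphism.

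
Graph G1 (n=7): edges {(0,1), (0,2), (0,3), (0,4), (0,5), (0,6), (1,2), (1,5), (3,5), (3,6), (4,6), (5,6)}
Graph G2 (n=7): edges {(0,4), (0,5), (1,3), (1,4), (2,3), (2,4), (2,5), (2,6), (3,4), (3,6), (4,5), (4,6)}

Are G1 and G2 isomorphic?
Yes, isomorphic

The graphs are isomorphic.
One valid mapping φ: V(G1) → V(G2): 0→4, 1→5, 2→0, 3→6, 4→1, 5→2, 6→3

Verify φ preserves adjacency — for each edge of G1, its image is an edge of G2:
  (0,1) → (φ(0),φ(1)) = (4,5) ∈ E(G2) ✓
  (0,2) → (φ(0),φ(2)) = (0,4) ∈ E(G2) ✓
  (0,3) → (φ(0),φ(3)) = (4,6) ∈ E(G2) ✓
  (0,4) → (φ(0),φ(4)) = (1,4) ∈ E(G2) ✓
  (0,5) → (φ(0),φ(5)) = (2,4) ∈ E(G2) ✓
  (0,6) → (φ(0),φ(6)) = (3,4) ∈ E(G2) ✓
  (1,2) → (φ(1),φ(2)) = (0,5) ∈ E(G2) ✓
  (1,5) → (φ(1),φ(5)) = (2,5) ∈ E(G2) ✓
  (3,5) → (φ(3),φ(5)) = (2,6) ∈ E(G2) ✓
  (3,6) → (φ(3),φ(6)) = (3,6) ∈ E(G2) ✓
  (4,6) → (φ(4),φ(6)) = (1,3) ∈ E(G2) ✓
  (5,6) → (φ(5),φ(6)) = (2,3) ∈ E(G2) ✓
All 12 edges of G1 map to edges of G2, and |E(G1)| = |E(G2)| = 12, so φ is a bijection on edges as well as vertices. Hence G1 ≅ G2.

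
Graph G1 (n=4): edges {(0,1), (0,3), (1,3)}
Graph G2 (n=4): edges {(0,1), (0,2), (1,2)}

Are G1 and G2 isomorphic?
Yes, isomorphic

The graphs are isomorphic.
One valid mapping φ: V(G1) → V(G2): 0→2, 1→1, 2→3, 3→0

Verify φ preserves adjacency — for each edge of G1, its image is an edge of G2:
  (0,1) → (φ(0),φ(1)) = (1,2) ∈ E(G2) ✓
  (0,3) → (φ(0),φ(3)) = (0,2) ∈ E(G2) ✓
  (1,3) → (φ(1),φ(3)) = (0,1) ∈ E(G2) ✓
All 3 edges of G1 map to edges of G2, and |E(G1)| = |E(G2)| = 3, so φ is a bijection on edges as well as vertices. Hence G1 ≅ G2.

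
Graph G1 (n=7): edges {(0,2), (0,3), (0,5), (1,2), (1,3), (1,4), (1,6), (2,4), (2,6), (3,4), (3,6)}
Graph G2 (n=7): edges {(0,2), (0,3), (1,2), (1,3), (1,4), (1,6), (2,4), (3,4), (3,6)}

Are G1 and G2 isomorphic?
No, not isomorphic

The graphs are NOT isomorphic.

Counting edges: G1 has 11 edge(s); G2 has 9 edge(s).
Edge count is an isomorphism invariant (a bijection on vertices induces a bijection on edges), so differing edge counts rule out isomorphism.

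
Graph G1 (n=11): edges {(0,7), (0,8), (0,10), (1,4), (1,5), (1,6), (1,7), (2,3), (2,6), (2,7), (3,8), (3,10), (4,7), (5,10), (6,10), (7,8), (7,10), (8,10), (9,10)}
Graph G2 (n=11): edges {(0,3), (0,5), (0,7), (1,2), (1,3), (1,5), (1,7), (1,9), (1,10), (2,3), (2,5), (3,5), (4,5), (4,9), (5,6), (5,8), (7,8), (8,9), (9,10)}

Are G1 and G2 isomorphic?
Yes, isomorphic

The graphs are isomorphic.
One valid mapping φ: V(G1) → V(G2): 0→2, 1→9, 2→7, 3→0, 4→10, 5→4, 6→8, 7→1, 8→3, 9→6, 10→5

Verify φ preserves adjacency — for each edge of G1, its image is an edge of G2:
  (0,7) → (φ(0),φ(7)) = (1,2) ∈ E(G2) ✓
  (0,8) → (φ(0),φ(8)) = (2,3) ∈ E(G2) ✓
  (0,10) → (φ(0),φ(10)) = (2,5) ∈ E(G2) ✓
  (1,4) → (φ(1),φ(4)) = (9,10) ∈ E(G2) ✓
  (1,5) → (φ(1),φ(5)) = (4,9) ∈ E(G2) ✓
  (1,6) → (φ(1),φ(6)) = (8,9) ∈ E(G2) ✓
  (1,7) → (φ(1),φ(7)) = (1,9) ∈ E(G2) ✓
  (2,3) → (φ(2),φ(3)) = (0,7) ∈ E(G2) ✓
  (2,6) → (φ(2),φ(6)) = (7,8) ∈ E(G2) ✓
  (2,7) → (φ(2),φ(7)) = (1,7) ∈ E(G2) ✓
  (3,8) → (φ(3),φ(8)) = (0,3) ∈ E(G2) ✓
  (3,10) → (φ(3),φ(10)) = (0,5) ∈ E(G2) ✓
  (4,7) → (φ(4),φ(7)) = (1,10) ∈ E(G2) ✓
  (5,10) → (φ(5),φ(10)) = (4,5) ∈ E(G2) ✓
  (6,10) → (φ(6),φ(10)) = (5,8) ∈ E(G2) ✓
  (7,8) → (φ(7),φ(8)) = (1,3) ∈ E(G2) ✓
  (7,10) → (φ(7),φ(10)) = (1,5) ∈ E(G2) ✓
  (8,10) → (φ(8),φ(10)) = (3,5) ∈ E(G2) ✓
  (9,10) → (φ(9),φ(10)) = (5,6) ∈ E(G2) ✓
All 19 edges of G1 map to edges of G2, and |E(G1)| = |E(G2)| = 19, so φ is a bijection on edges as well as vertices. Hence G1 ≅ G2.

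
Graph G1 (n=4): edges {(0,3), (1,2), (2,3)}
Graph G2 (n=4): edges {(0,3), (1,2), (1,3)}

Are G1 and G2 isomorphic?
Yes, isomorphic

The graphs are isomorphic.
One valid mapping φ: V(G1) → V(G2): 0→2, 1→0, 2→3, 3→1

Verify φ preserves adjacency — for each edge of G1, its image is an edge of G2:
  (0,3) → (φ(0),φ(3)) = (1,2) ∈ E(G2) ✓
  (1,2) → (φ(1),φ(2)) = (0,3) ∈ E(G2) ✓
  (2,3) → (φ(2),φ(3)) = (1,3) ∈ E(G2) ✓
All 3 edges of G1 map to edges of G2, and |E(G1)| = |E(G2)| = 3, so φ is a bijection on edges as well as vertices. Hence G1 ≅ G2.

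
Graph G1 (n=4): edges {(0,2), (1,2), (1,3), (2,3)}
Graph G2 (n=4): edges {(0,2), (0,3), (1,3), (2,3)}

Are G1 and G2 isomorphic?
Yes, isomorphic

The graphs are isomorphic.
One valid mapping φ: V(G1) → V(G2): 0→1, 1→0, 2→3, 3→2

Verify φ preserves adjacency — for each edge of G1, its image is an edge of G2:
  (0,2) → (φ(0),φ(2)) = (1,3) ∈ E(G2) ✓
  (1,2) → (φ(1),φ(2)) = (0,3) ∈ E(G2) ✓
  (1,3) → (φ(1),φ(3)) = (0,2) ∈ E(G2) ✓
  (2,3) → (φ(2),φ(3)) = (2,3) ∈ E(G2) ✓
All 4 edges of G1 map to edges of G2, and |E(G1)| = |E(G2)| = 4, so φ is a bijection on edges as well as vertices. Hence G1 ≅ G2.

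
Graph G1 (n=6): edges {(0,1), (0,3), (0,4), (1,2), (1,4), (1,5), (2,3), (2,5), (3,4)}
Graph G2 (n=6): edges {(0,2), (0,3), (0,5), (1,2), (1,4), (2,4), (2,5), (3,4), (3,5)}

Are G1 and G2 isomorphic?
Yes, isomorphic

The graphs are isomorphic.
One valid mapping φ: V(G1) → V(G2): 0→0, 1→2, 2→4, 3→3, 4→5, 5→1

Verify φ preserves adjacency — for each edge of G1, its image is an edge of G2:
  (0,1) → (φ(0),φ(1)) = (0,2) ∈ E(G2) ✓
  (0,3) → (φ(0),φ(3)) = (0,3) ∈ E(G2) ✓
  (0,4) → (φ(0),φ(4)) = (0,5) ∈ E(G2) ✓
  (1,2) → (φ(1),φ(2)) = (2,4) ∈ E(G2) ✓
  (1,4) → (φ(1),φ(4)) = (2,5) ∈ E(G2) ✓
  (1,5) → (φ(1),φ(5)) = (1,2) ∈ E(G2) ✓
  (2,3) → (φ(2),φ(3)) = (3,4) ∈ E(G2) ✓
  (2,5) → (φ(2),φ(5)) = (1,4) ∈ E(G2) ✓
  (3,4) → (φ(3),φ(4)) = (3,5) ∈ E(G2) ✓
All 9 edges of G1 map to edges of G2, and |E(G1)| = |E(G2)| = 9, so φ is a bijection on edges as well as vertices. Hence G1 ≅ G2.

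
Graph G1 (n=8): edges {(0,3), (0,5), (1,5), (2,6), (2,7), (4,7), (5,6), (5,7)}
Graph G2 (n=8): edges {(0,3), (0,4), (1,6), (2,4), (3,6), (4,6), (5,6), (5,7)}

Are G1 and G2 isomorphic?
Yes, isomorphic

The graphs are isomorphic.
One valid mapping φ: V(G1) → V(G2): 0→5, 1→1, 2→0, 3→7, 4→2, 5→6, 6→3, 7→4

Verify φ preserves adjacency — for each edge of G1, its image is an edge of G2:
  (0,3) → (φ(0),φ(3)) = (5,7) ∈ E(G2) ✓
  (0,5) → (φ(0),φ(5)) = (5,6) ∈ E(G2) ✓
  (1,5) → (φ(1),φ(5)) = (1,6) ∈ E(G2) ✓
  (2,6) → (φ(2),φ(6)) = (0,3) ∈ E(G2) ✓
  (2,7) → (φ(2),φ(7)) = (0,4) ∈ E(G2) ✓
  (4,7) → (φ(4),φ(7)) = (2,4) ∈ E(G2) ✓
  (5,6) → (φ(5),φ(6)) = (3,6) ∈ E(G2) ✓
  (5,7) → (φ(5),φ(7)) = (4,6) ∈ E(G2) ✓
All 8 edges of G1 map to edges of G2, and |E(G1)| = |E(G2)| = 8, so φ is a bijection on edges as well as vertices. Hence G1 ≅ G2.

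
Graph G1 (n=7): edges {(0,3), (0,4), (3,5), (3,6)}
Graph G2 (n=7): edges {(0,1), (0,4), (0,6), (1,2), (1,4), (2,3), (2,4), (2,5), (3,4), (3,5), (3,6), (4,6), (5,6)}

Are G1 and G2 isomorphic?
No, not isomorphic

The graphs are NOT isomorphic.

Counting triangles (3-cliques): G1 has 0, G2 has 7.
Triangle count is an isomorphism invariant, so differing triangle counts rule out isomorphism.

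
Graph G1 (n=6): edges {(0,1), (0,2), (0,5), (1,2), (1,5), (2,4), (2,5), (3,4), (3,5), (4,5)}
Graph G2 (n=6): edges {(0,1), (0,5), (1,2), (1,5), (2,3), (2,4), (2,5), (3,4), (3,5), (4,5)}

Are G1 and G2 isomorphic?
Yes, isomorphic

The graphs are isomorphic.
One valid mapping φ: V(G1) → V(G2): 0→4, 1→3, 2→2, 3→0, 4→1, 5→5

Verify φ preserves adjacency — for each edge of G1, its image is an edge of G2:
  (0,1) → (φ(0),φ(1)) = (3,4) ∈ E(G2) ✓
  (0,2) → (φ(0),φ(2)) = (2,4) ∈ E(G2) ✓
  (0,5) → (φ(0),φ(5)) = (4,5) ∈ E(G2) ✓
  (1,2) → (φ(1),φ(2)) = (2,3) ∈ E(G2) ✓
  (1,5) → (φ(1),φ(5)) = (3,5) ∈ E(G2) ✓
  (2,4) → (φ(2),φ(4)) = (1,2) ∈ E(G2) ✓
  (2,5) → (φ(2),φ(5)) = (2,5) ∈ E(G2) ✓
  (3,4) → (φ(3),φ(4)) = (0,1) ∈ E(G2) ✓
  (3,5) → (φ(3),φ(5)) = (0,5) ∈ E(G2) ✓
  (4,5) → (φ(4),φ(5)) = (1,5) ∈ E(G2) ✓
All 10 edges of G1 map to edges of G2, and |E(G1)| = |E(G2)| = 10, so φ is a bijection on edges as well as vertices. Hence G1 ≅ G2.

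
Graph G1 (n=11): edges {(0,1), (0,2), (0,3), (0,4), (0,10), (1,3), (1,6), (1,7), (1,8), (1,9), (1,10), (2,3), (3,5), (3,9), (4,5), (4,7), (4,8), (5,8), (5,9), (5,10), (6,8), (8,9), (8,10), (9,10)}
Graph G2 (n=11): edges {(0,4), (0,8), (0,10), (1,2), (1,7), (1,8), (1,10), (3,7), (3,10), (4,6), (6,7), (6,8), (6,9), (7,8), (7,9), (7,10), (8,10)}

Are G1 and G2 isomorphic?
No, not isomorphic

The graphs are NOT isomorphic.

Connected components of G1: 1 component(s) with vertex sets [[0, 1, 2, 3, 4, 5, 6, 7, 8, 9, 10]], sizes [11].
Connected components of G2: 2 component(s) with vertex sets [[5], [0, 1, 2, 3, 4, 6, 7, 8, 9, 10]], sizes [1, 10].
The number of connected components (and the multiset of component sizes) is an isomorphism invariant — an isomorphism maps each component of G1 bijectively onto a component of G2. Since G1 has 1 component(s) and G2 has 2, they cannot be isomorphic.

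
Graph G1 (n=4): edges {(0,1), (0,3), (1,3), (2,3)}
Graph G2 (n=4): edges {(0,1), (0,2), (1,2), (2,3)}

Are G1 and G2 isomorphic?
Yes, isomorphic

The graphs are isomorphic.
One valid mapping φ: V(G1) → V(G2): 0→1, 1→0, 2→3, 3→2

Verify φ preserves adjacency — for each edge of G1, its image is an edge of G2:
  (0,1) → (φ(0),φ(1)) = (0,1) ∈ E(G2) ✓
  (0,3) → (φ(0),φ(3)) = (1,2) ∈ E(G2) ✓
  (1,3) → (φ(1),φ(3)) = (0,2) ∈ E(G2) ✓
  (2,3) → (φ(2),φ(3)) = (2,3) ∈ E(G2) ✓
All 4 edges of G1 map to edges of G2, and |E(G1)| = |E(G2)| = 4, so φ is a bijection on edges as well as vertices. Hence G1 ≅ G2.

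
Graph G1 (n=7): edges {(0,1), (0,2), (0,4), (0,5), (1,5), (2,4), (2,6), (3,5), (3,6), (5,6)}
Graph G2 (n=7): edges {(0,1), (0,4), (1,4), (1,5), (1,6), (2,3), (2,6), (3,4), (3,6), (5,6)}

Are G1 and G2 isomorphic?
Yes, isomorphic

The graphs are isomorphic.
One valid mapping φ: V(G1) → V(G2): 0→6, 1→5, 2→3, 3→0, 4→2, 5→1, 6→4

Verify φ preserves adjacency — for each edge of G1, its image is an edge of G2:
  (0,1) → (φ(0),φ(1)) = (5,6) ∈ E(G2) ✓
  (0,2) → (φ(0),φ(2)) = (3,6) ∈ E(G2) ✓
  (0,4) → (φ(0),φ(4)) = (2,6) ∈ E(G2) ✓
  (0,5) → (φ(0),φ(5)) = (1,6) ∈ E(G2) ✓
  (1,5) → (φ(1),φ(5)) = (1,5) ∈ E(G2) ✓
  (2,4) → (φ(2),φ(4)) = (2,3) ∈ E(G2) ✓
  (2,6) → (φ(2),φ(6)) = (3,4) ∈ E(G2) ✓
  (3,5) → (φ(3),φ(5)) = (0,1) ∈ E(G2) ✓
  (3,6) → (φ(3),φ(6)) = (0,4) ∈ E(G2) ✓
  (5,6) → (φ(5),φ(6)) = (1,4) ∈ E(G2) ✓
All 10 edges of G1 map to edges of G2, and |E(G1)| = |E(G2)| = 10, so φ is a bijection on edges as well as vertices. Hence G1 ≅ G2.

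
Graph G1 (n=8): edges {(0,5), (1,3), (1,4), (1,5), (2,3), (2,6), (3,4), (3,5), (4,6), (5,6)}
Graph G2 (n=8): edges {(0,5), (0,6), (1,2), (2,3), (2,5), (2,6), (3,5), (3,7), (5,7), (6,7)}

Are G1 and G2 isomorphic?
Yes, isomorphic

The graphs are isomorphic.
One valid mapping φ: V(G1) → V(G2): 0→1, 1→3, 2→0, 3→5, 4→7, 5→2, 6→6, 7→4

Verify φ preserves adjacency — for each edge of G1, its image is an edge of G2:
  (0,5) → (φ(0),φ(5)) = (1,2) ∈ E(G2) ✓
  (1,3) → (φ(1),φ(3)) = (3,5) ∈ E(G2) ✓
  (1,4) → (φ(1),φ(4)) = (3,7) ∈ E(G2) ✓
  (1,5) → (φ(1),φ(5)) = (2,3) ∈ E(G2) ✓
  (2,3) → (φ(2),φ(3)) = (0,5) ∈ E(G2) ✓
  (2,6) → (φ(2),φ(6)) = (0,6) ∈ E(G2) ✓
  (3,4) → (φ(3),φ(4)) = (5,7) ∈ E(G2) ✓
  (3,5) → (φ(3),φ(5)) = (2,5) ∈ E(G2) ✓
  (4,6) → (φ(4),φ(6)) = (6,7) ∈ E(G2) ✓
  (5,6) → (φ(5),φ(6)) = (2,6) ∈ E(G2) ✓
All 10 edges of G1 map to edges of G2, and |E(G1)| = |E(G2)| = 10, so φ is a bijection on edges as well as vertices. Hence G1 ≅ G2.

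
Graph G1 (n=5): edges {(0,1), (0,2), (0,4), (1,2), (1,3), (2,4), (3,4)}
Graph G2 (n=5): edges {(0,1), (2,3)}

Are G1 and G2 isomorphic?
No, not isomorphic

The graphs are NOT isomorphic.

Connected components of G1: 1 component(s) with vertex sets [[0, 1, 2, 3, 4]], sizes [5].
Connected components of G2: 3 component(s) with vertex sets [[4], [0, 1], [2, 3]], sizes [1, 2, 2].
The number of connected components (and the multiset of component sizes) is an isomorphism invariant — an isomorphism maps each component of G1 bijectively onto a component of G2. Since G1 has 1 component(s) and G2 has 3, they cannot be isomorphic.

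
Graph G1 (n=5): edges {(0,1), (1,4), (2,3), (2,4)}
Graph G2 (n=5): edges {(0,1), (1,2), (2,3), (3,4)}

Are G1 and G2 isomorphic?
Yes, isomorphic

The graphs are isomorphic.
One valid mapping φ: V(G1) → V(G2): 0→0, 1→1, 2→3, 3→4, 4→2

Verify φ preserves adjacency — for each edge of G1, its image is an edge of G2:
  (0,1) → (φ(0),φ(1)) = (0,1) ∈ E(G2) ✓
  (1,4) → (φ(1),φ(4)) = (1,2) ∈ E(G2) ✓
  (2,3) → (φ(2),φ(3)) = (3,4) ∈ E(G2) ✓
  (2,4) → (φ(2),φ(4)) = (2,3) ∈ E(G2) ✓
All 4 edges of G1 map to edges of G2, and |E(G1)| = |E(G2)| = 4, so φ is a bijection on edges as well as vertices. Hence G1 ≅ G2.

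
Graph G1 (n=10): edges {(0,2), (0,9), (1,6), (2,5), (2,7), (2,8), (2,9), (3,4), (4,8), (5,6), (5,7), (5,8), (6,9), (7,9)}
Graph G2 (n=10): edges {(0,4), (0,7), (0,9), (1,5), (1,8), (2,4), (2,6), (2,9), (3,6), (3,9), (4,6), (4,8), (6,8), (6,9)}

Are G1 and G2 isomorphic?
Yes, isomorphic

The graphs are isomorphic.
One valid mapping φ: V(G1) → V(G2): 0→3, 1→7, 2→6, 3→5, 4→1, 5→4, 6→0, 7→2, 8→8, 9→9

Verify φ preserves adjacency — for each edge of G1, its image is an edge of G2:
  (0,2) → (φ(0),φ(2)) = (3,6) ∈ E(G2) ✓
  (0,9) → (φ(0),φ(9)) = (3,9) ∈ E(G2) ✓
  (1,6) → (φ(1),φ(6)) = (0,7) ∈ E(G2) ✓
  (2,5) → (φ(2),φ(5)) = (4,6) ∈ E(G2) ✓
  (2,7) → (φ(2),φ(7)) = (2,6) ∈ E(G2) ✓
  (2,8) → (φ(2),φ(8)) = (6,8) ∈ E(G2) ✓
  (2,9) → (φ(2),φ(9)) = (6,9) ∈ E(G2) ✓
  (3,4) → (φ(3),φ(4)) = (1,5) ∈ E(G2) ✓
  (4,8) → (φ(4),φ(8)) = (1,8) ∈ E(G2) ✓
  (5,6) → (φ(5),φ(6)) = (0,4) ∈ E(G2) ✓
  (5,7) → (φ(5),φ(7)) = (2,4) ∈ E(G2) ✓
  (5,8) → (φ(5),φ(8)) = (4,8) ∈ E(G2) ✓
  (6,9) → (φ(6),φ(9)) = (0,9) ∈ E(G2) ✓
  (7,9) → (φ(7),φ(9)) = (2,9) ∈ E(G2) ✓
All 14 edges of G1 map to edges of G2, and |E(G1)| = |E(G2)| = 14, so φ is a bijection on edges as well as vertices. Hence G1 ≅ G2.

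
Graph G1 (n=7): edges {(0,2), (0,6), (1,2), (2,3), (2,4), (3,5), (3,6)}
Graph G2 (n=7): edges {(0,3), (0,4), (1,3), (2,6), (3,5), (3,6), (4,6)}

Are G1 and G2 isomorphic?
Yes, isomorphic

The graphs are isomorphic.
One valid mapping φ: V(G1) → V(G2): 0→0, 1→1, 2→3, 3→6, 4→5, 5→2, 6→4

Verify φ preserves adjacency — for each edge of G1, its image is an edge of G2:
  (0,2) → (φ(0),φ(2)) = (0,3) ∈ E(G2) ✓
  (0,6) → (φ(0),φ(6)) = (0,4) ∈ E(G2) ✓
  (1,2) → (φ(1),φ(2)) = (1,3) ∈ E(G2) ✓
  (2,3) → (φ(2),φ(3)) = (3,6) ∈ E(G2) ✓
  (2,4) → (φ(2),φ(4)) = (3,5) ∈ E(G2) ✓
  (3,5) → (φ(3),φ(5)) = (2,6) ∈ E(G2) ✓
  (3,6) → (φ(3),φ(6)) = (4,6) ∈ E(G2) ✓
All 7 edges of G1 map to edges of G2, and |E(G1)| = |E(G2)| = 7, so φ is a bijection on edges as well as vertices. Hence G1 ≅ G2.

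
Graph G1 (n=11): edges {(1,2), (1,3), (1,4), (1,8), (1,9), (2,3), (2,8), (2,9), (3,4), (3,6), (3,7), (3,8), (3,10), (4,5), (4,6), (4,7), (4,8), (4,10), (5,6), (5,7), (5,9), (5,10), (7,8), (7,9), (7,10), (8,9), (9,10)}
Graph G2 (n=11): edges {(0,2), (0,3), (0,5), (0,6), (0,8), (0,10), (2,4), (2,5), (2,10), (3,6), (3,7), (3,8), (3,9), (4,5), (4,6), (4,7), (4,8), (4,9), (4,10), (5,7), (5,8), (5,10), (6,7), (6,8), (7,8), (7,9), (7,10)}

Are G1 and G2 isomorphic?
Yes, isomorphic

The graphs are isomorphic.
One valid mapping φ: V(G1) → V(G2): 0→1, 1→10, 2→2, 3→4, 4→7, 5→3, 6→9, 7→8, 8→5, 9→0, 10→6

Verify φ preserves adjacency — for each edge of G1, its image is an edge of G2:
  (1,2) → (φ(1),φ(2)) = (2,10) ∈ E(G2) ✓
  (1,3) → (φ(1),φ(3)) = (4,10) ∈ E(G2) ✓
  (1,4) → (φ(1),φ(4)) = (7,10) ∈ E(G2) ✓
  (1,8) → (φ(1),φ(8)) = (5,10) ∈ E(G2) ✓
  (1,9) → (φ(1),φ(9)) = (0,10) ∈ E(G2) ✓
  (2,3) → (φ(2),φ(3)) = (2,4) ∈ E(G2) ✓
  (2,8) → (φ(2),φ(8)) = (2,5) ∈ E(G2) ✓
  (2,9) → (φ(2),φ(9)) = (0,2) ∈ E(G2) ✓
  (3,4) → (φ(3),φ(4)) = (4,7) ∈ E(G2) ✓
  (3,6) → (φ(3),φ(6)) = (4,9) ∈ E(G2) ✓
  (3,7) → (φ(3),φ(7)) = (4,8) ∈ E(G2) ✓
  (3,8) → (φ(3),φ(8)) = (4,5) ∈ E(G2) ✓
  (3,10) → (φ(3),φ(10)) = (4,6) ∈ E(G2) ✓
  (4,5) → (φ(4),φ(5)) = (3,7) ∈ E(G2) ✓
  (4,6) → (φ(4),φ(6)) = (7,9) ∈ E(G2) ✓
  (4,7) → (φ(4),φ(7)) = (7,8) ∈ E(G2) ✓
  (4,8) → (φ(4),φ(8)) = (5,7) ∈ E(G2) ✓
  (4,10) → (φ(4),φ(10)) = (6,7) ∈ E(G2) ✓
  (5,6) → (φ(5),φ(6)) = (3,9) ∈ E(G2) ✓
  (5,7) → (φ(5),φ(7)) = (3,8) ∈ E(G2) ✓
  (5,9) → (φ(5),φ(9)) = (0,3) ∈ E(G2) ✓
  (5,10) → (φ(5),φ(10)) = (3,6) ∈ E(G2) ✓
  (7,8) → (φ(7),φ(8)) = (5,8) ∈ E(G2) ✓
  (7,9) → (φ(7),φ(9)) = (0,8) ∈ E(G2) ✓
  (7,10) → (φ(7),φ(10)) = (6,8) ∈ E(G2) ✓
  (8,9) → (φ(8),φ(9)) = (0,5) ∈ E(G2) ✓
  (9,10) → (φ(9),φ(10)) = (0,6) ∈ E(G2) ✓
All 27 edges of G1 map to edges of G2, and |E(G1)| = |E(G2)| = 27, so φ is a bijection on edges as well as vertices. Hence G1 ≅ G2.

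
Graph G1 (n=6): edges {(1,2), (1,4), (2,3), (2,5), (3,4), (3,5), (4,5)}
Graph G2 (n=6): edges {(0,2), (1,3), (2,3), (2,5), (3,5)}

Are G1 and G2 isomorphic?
No, not isomorphic

The graphs are NOT isomorphic.

Degrees in G1: deg(0)=0, deg(1)=2, deg(2)=3, deg(3)=3, deg(4)=3, deg(5)=3.
Sorted degree sequence of G1: [3, 3, 3, 3, 2, 0].
Degrees in G2: deg(0)=1, deg(1)=1, deg(2)=3, deg(3)=3, deg(4)=0, deg(5)=2.
Sorted degree sequence of G2: [3, 3, 2, 1, 1, 0].
The (sorted) degree sequence is an isomorphism invariant, so since G1 and G2 have different degree sequences they cannot be isomorphic.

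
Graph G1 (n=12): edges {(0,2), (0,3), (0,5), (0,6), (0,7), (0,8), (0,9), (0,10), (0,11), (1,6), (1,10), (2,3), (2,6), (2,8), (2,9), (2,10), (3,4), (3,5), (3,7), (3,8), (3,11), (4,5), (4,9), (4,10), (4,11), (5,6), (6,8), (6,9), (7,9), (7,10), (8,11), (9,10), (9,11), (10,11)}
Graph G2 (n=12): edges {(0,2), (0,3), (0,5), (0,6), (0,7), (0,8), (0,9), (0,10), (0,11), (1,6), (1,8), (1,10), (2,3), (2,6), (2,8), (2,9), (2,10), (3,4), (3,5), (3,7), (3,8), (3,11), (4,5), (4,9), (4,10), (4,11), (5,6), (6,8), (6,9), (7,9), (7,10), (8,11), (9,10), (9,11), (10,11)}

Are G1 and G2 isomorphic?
No, not isomorphic

The graphs are NOT isomorphic.

Counting edges: G1 has 34 edge(s); G2 has 35 edge(s).
Edge count is an isomorphism invariant (a bijection on vertices induces a bijection on edges), so differing edge counts rule out isomorphism.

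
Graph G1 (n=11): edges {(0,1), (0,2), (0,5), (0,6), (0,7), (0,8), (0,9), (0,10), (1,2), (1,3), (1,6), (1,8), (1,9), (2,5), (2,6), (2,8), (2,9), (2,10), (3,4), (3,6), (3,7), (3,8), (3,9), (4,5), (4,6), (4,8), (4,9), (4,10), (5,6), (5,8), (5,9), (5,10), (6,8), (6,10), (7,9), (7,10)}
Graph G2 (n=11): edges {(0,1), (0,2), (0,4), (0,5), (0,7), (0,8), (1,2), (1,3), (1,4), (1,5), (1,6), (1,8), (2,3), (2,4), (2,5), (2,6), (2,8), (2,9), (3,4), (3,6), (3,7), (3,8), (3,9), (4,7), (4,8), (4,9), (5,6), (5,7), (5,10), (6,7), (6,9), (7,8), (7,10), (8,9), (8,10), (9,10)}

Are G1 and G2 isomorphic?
Yes, isomorphic

The graphs are isomorphic.
One valid mapping φ: V(G1) → V(G2): 0→8, 1→0, 2→4, 3→5, 4→6, 5→3, 6→2, 7→10, 8→1, 9→7, 10→9

Verify φ preserves adjacency — for each edge of G1, its image is an edge of G2:
  (0,1) → (φ(0),φ(1)) = (0,8) ∈ E(G2) ✓
  (0,2) → (φ(0),φ(2)) = (4,8) ∈ E(G2) ✓
  (0,5) → (φ(0),φ(5)) = (3,8) ∈ E(G2) ✓
  (0,6) → (φ(0),φ(6)) = (2,8) ∈ E(G2) ✓
  (0,7) → (φ(0),φ(7)) = (8,10) ∈ E(G2) ✓
  (0,8) → (φ(0),φ(8)) = (1,8) ∈ E(G2) ✓
  (0,9) → (φ(0),φ(9)) = (7,8) ∈ E(G2) ✓
  (0,10) → (φ(0),φ(10)) = (8,9) ∈ E(G2) ✓
  (1,2) → (φ(1),φ(2)) = (0,4) ∈ E(G2) ✓
  (1,3) → (φ(1),φ(3)) = (0,5) ∈ E(G2) ✓
  (1,6) → (φ(1),φ(6)) = (0,2) ∈ E(G2) ✓
  (1,8) → (φ(1),φ(8)) = (0,1) ∈ E(G2) ✓
  (1,9) → (φ(1),φ(9)) = (0,7) ∈ E(G2) ✓
  (2,5) → (φ(2),φ(5)) = (3,4) ∈ E(G2) ✓
  (2,6) → (φ(2),φ(6)) = (2,4) ∈ E(G2) ✓
  (2,8) → (φ(2),φ(8)) = (1,4) ∈ E(G2) ✓
  (2,9) → (φ(2),φ(9)) = (4,7) ∈ E(G2) ✓
  (2,10) → (φ(2),φ(10)) = (4,9) ∈ E(G2) ✓
  (3,4) → (φ(3),φ(4)) = (5,6) ∈ E(G2) ✓
  (3,6) → (φ(3),φ(6)) = (2,5) ∈ E(G2) ✓
  (3,7) → (φ(3),φ(7)) = (5,10) ∈ E(G2) ✓
  (3,8) → (φ(3),φ(8)) = (1,5) ∈ E(G2) ✓
  (3,9) → (φ(3),φ(9)) = (5,7) ∈ E(G2) ✓
  (4,5) → (φ(4),φ(5)) = (3,6) ∈ E(G2) ✓
  (4,6) → (φ(4),φ(6)) = (2,6) ∈ E(G2) ✓
  (4,8) → (φ(4),φ(8)) = (1,6) ∈ E(G2) ✓
  (4,9) → (φ(4),φ(9)) = (6,7) ∈ E(G2) ✓
  (4,10) → (φ(4),φ(10)) = (6,9) ∈ E(G2) ✓
  (5,6) → (φ(5),φ(6)) = (2,3) ∈ E(G2) ✓
  (5,8) → (φ(5),φ(8)) = (1,3) ∈ E(G2) ✓
  (5,9) → (φ(5),φ(9)) = (3,7) ∈ E(G2) ✓
  (5,10) → (φ(5),φ(10)) = (3,9) ∈ E(G2) ✓
  (6,8) → (φ(6),φ(8)) = (1,2) ∈ E(G2) ✓
  (6,10) → (φ(6),φ(10)) = (2,9) ∈ E(G2) ✓
  (7,9) → (φ(7),φ(9)) = (7,10) ∈ E(G2) ✓
  (7,10) → (φ(7),φ(10)) = (9,10) ∈ E(G2) ✓
All 36 edges of G1 map to edges of G2, and |E(G1)| = |E(G2)| = 36, so φ is a bijection on edges as well as vertices. Hence G1 ≅ G2.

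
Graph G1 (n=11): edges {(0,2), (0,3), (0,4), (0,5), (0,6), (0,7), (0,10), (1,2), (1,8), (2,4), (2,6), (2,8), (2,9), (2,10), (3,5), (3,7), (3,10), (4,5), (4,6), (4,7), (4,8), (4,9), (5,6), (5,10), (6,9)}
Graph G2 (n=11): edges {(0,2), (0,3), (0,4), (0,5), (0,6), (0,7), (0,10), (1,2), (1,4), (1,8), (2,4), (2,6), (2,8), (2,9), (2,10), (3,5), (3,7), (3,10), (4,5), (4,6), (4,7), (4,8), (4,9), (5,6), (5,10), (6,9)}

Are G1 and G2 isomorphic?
No, not isomorphic

The graphs are NOT isomorphic.

Counting edges: G1 has 25 edge(s); G2 has 26 edge(s).
Edge count is an isomorphism invariant (a bijection on vertices induces a bijection on edges), so differing edge counts rule out isomorphism.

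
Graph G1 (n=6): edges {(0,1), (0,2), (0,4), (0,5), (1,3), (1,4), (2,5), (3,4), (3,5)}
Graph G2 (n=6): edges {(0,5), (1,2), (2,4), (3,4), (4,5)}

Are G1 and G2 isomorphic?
No, not isomorphic

The graphs are NOT isomorphic.

Counting triangles (3-cliques): G1 has 3, G2 has 0.
Triangle count is an isomorphism invariant, so differing triangle counts rule out isomorphism.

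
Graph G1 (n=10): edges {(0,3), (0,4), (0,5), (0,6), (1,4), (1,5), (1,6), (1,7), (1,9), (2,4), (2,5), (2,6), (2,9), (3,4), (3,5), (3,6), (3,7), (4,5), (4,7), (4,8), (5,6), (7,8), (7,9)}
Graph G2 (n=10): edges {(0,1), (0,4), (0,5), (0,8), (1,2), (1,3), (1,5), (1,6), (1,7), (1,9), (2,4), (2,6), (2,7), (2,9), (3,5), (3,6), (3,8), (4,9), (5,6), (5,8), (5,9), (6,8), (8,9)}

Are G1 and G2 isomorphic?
Yes, isomorphic

The graphs are isomorphic.
One valid mapping φ: V(G1) → V(G2): 0→3, 1→9, 2→0, 3→6, 4→1, 5→5, 6→8, 7→2, 8→7, 9→4

Verify φ preserves adjacency — for each edge of G1, its image is an edge of G2:
  (0,3) → (φ(0),φ(3)) = (3,6) ∈ E(G2) ✓
  (0,4) → (φ(0),φ(4)) = (1,3) ∈ E(G2) ✓
  (0,5) → (φ(0),φ(5)) = (3,5) ∈ E(G2) ✓
  (0,6) → (φ(0),φ(6)) = (3,8) ∈ E(G2) ✓
  (1,4) → (φ(1),φ(4)) = (1,9) ∈ E(G2) ✓
  (1,5) → (φ(1),φ(5)) = (5,9) ∈ E(G2) ✓
  (1,6) → (φ(1),φ(6)) = (8,9) ∈ E(G2) ✓
  (1,7) → (φ(1),φ(7)) = (2,9) ∈ E(G2) ✓
  (1,9) → (φ(1),φ(9)) = (4,9) ∈ E(G2) ✓
  (2,4) → (φ(2),φ(4)) = (0,1) ∈ E(G2) ✓
  (2,5) → (φ(2),φ(5)) = (0,5) ∈ E(G2) ✓
  (2,6) → (φ(2),φ(6)) = (0,8) ∈ E(G2) ✓
  (2,9) → (φ(2),φ(9)) = (0,4) ∈ E(G2) ✓
  (3,4) → (φ(3),φ(4)) = (1,6) ∈ E(G2) ✓
  (3,5) → (φ(3),φ(5)) = (5,6) ∈ E(G2) ✓
  (3,6) → (φ(3),φ(6)) = (6,8) ∈ E(G2) ✓
  (3,7) → (φ(3),φ(7)) = (2,6) ∈ E(G2) ✓
  (4,5) → (φ(4),φ(5)) = (1,5) ∈ E(G2) ✓
  (4,7) → (φ(4),φ(7)) = (1,2) ∈ E(G2) ✓
  (4,8) → (φ(4),φ(8)) = (1,7) ∈ E(G2) ✓
  (5,6) → (φ(5),φ(6)) = (5,8) ∈ E(G2) ✓
  (7,8) → (φ(7),φ(8)) = (2,7) ∈ E(G2) ✓
  (7,9) → (φ(7),φ(9)) = (2,4) ∈ E(G2) ✓
All 23 edges of G1 map to edges of G2, and |E(G1)| = |E(G2)| = 23, so φ is a bijection on edges as well as vertices. Hence G1 ≅ G2.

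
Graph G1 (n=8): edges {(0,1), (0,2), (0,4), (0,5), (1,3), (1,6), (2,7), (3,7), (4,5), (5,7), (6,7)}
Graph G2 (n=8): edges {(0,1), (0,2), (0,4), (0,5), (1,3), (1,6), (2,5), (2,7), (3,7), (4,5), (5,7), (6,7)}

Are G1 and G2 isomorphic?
No, not isomorphic

The graphs are NOT isomorphic.

Counting edges: G1 has 11 edge(s); G2 has 12 edge(s).
Edge count is an isomorphism invariant (a bijection on vertices induces a bijection on edges), so differing edge counts rule out isomorphism.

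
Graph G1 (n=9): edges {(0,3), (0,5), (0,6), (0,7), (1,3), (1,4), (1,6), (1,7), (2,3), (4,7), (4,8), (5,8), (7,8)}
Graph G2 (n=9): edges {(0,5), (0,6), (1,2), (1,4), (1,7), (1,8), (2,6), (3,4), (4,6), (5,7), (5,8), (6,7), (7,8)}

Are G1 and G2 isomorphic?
Yes, isomorphic

The graphs are isomorphic.
One valid mapping φ: V(G1) → V(G2): 0→6, 1→1, 2→3, 3→4, 4→8, 5→0, 6→2, 7→7, 8→5

Verify φ preserves adjacency — for each edge of G1, its image is an edge of G2:
  (0,3) → (φ(0),φ(3)) = (4,6) ∈ E(G2) ✓
  (0,5) → (φ(0),φ(5)) = (0,6) ∈ E(G2) ✓
  (0,6) → (φ(0),φ(6)) = (2,6) ∈ E(G2) ✓
  (0,7) → (φ(0),φ(7)) = (6,7) ∈ E(G2) ✓
  (1,3) → (φ(1),φ(3)) = (1,4) ∈ E(G2) ✓
  (1,4) → (φ(1),φ(4)) = (1,8) ∈ E(G2) ✓
  (1,6) → (φ(1),φ(6)) = (1,2) ∈ E(G2) ✓
  (1,7) → (φ(1),φ(7)) = (1,7) ∈ E(G2) ✓
  (2,3) → (φ(2),φ(3)) = (3,4) ∈ E(G2) ✓
  (4,7) → (φ(4),φ(7)) = (7,8) ∈ E(G2) ✓
  (4,8) → (φ(4),φ(8)) = (5,8) ∈ E(G2) ✓
  (5,8) → (φ(5),φ(8)) = (0,5) ∈ E(G2) ✓
  (7,8) → (φ(7),φ(8)) = (5,7) ∈ E(G2) ✓
All 13 edges of G1 map to edges of G2, and |E(G1)| = |E(G2)| = 13, so φ is a bijection on edges as well as vertices. Hence G1 ≅ G2.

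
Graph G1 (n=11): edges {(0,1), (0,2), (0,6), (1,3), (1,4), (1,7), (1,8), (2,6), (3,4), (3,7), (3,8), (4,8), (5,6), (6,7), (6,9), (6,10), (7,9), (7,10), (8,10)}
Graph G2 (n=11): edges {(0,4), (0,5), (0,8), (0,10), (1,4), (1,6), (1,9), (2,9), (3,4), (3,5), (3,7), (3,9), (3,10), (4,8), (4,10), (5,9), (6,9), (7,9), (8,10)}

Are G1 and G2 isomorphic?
Yes, isomorphic

The graphs are isomorphic.
One valid mapping φ: V(G1) → V(G2): 0→1, 1→4, 2→6, 3→10, 4→8, 5→2, 6→9, 7→3, 8→0, 9→7, 10→5

Verify φ preserves adjacency — for each edge of G1, its image is an edge of G2:
  (0,1) → (φ(0),φ(1)) = (1,4) ∈ E(G2) ✓
  (0,2) → (φ(0),φ(2)) = (1,6) ∈ E(G2) ✓
  (0,6) → (φ(0),φ(6)) = (1,9) ∈ E(G2) ✓
  (1,3) → (φ(1),φ(3)) = (4,10) ∈ E(G2) ✓
  (1,4) → (φ(1),φ(4)) = (4,8) ∈ E(G2) ✓
  (1,7) → (φ(1),φ(7)) = (3,4) ∈ E(G2) ✓
  (1,8) → (φ(1),φ(8)) = (0,4) ∈ E(G2) ✓
  (2,6) → (φ(2),φ(6)) = (6,9) ∈ E(G2) ✓
  (3,4) → (φ(3),φ(4)) = (8,10) ∈ E(G2) ✓
  (3,7) → (φ(3),φ(7)) = (3,10) ∈ E(G2) ✓
  (3,8) → (φ(3),φ(8)) = (0,10) ∈ E(G2) ✓
  (4,8) → (φ(4),φ(8)) = (0,8) ∈ E(G2) ✓
  (5,6) → (φ(5),φ(6)) = (2,9) ∈ E(G2) ✓
  (6,7) → (φ(6),φ(7)) = (3,9) ∈ E(G2) ✓
  (6,9) → (φ(6),φ(9)) = (7,9) ∈ E(G2) ✓
  (6,10) → (φ(6),φ(10)) = (5,9) ∈ E(G2) ✓
  (7,9) → (φ(7),φ(9)) = (3,7) ∈ E(G2) ✓
  (7,10) → (φ(7),φ(10)) = (3,5) ∈ E(G2) ✓
  (8,10) → (φ(8),φ(10)) = (0,5) ∈ E(G2) ✓
All 19 edges of G1 map to edges of G2, and |E(G1)| = |E(G2)| = 19, so φ is a bijection on edges as well as vertices. Hence G1 ≅ G2.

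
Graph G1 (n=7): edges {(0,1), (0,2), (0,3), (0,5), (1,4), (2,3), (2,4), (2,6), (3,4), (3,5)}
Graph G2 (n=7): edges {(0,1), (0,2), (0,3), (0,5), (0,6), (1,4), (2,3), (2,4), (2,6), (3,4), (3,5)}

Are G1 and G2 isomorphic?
No, not isomorphic

The graphs are NOT isomorphic.

Counting edges: G1 has 10 edge(s); G2 has 11 edge(s).
Edge count is an isomorphism invariant (a bijection on vertices induces a bijection on edges), so differing edge counts rule out isomorphism.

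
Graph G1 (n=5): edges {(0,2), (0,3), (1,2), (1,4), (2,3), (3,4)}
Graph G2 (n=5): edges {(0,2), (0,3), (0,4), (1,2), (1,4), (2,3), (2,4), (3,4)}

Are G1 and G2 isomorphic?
No, not isomorphic

The graphs are NOT isomorphic.

Counting edges: G1 has 6 edge(s); G2 has 8 edge(s).
Edge count is an isomorphism invariant (a bijection on vertices induces a bijection on edges), so differing edge counts rule out isomorphism.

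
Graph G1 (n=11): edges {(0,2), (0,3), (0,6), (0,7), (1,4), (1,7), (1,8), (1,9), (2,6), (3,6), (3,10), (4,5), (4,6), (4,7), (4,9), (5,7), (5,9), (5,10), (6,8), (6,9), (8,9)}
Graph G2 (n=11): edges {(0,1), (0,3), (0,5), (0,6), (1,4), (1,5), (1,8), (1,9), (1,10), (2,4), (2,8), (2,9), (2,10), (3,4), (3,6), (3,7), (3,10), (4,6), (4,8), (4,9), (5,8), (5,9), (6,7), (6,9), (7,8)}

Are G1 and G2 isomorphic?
No, not isomorphic

The graphs are NOT isomorphic.

Degrees in G1: deg(0)=4, deg(1)=4, deg(2)=2, deg(3)=3, deg(4)=5, deg(5)=4, deg(6)=6, deg(7)=4, deg(8)=3, deg(9)=5, deg(10)=2.
Sorted degree sequence of G1: [6, 5, 5, 4, 4, 4, 4, 3, 3, 2, 2].
Degrees in G2: deg(0)=4, deg(1)=6, deg(2)=4, deg(3)=5, deg(4)=6, deg(5)=4, deg(6)=5, deg(7)=3, deg(8)=5, deg(9)=5, deg(10)=3.
Sorted degree sequence of G2: [6, 6, 5, 5, 5, 5, 4, 4, 4, 3, 3].
The (sorted) degree sequence is an isomorphism invariant, so since G1 and G2 have different degree sequences they cannot be isomorphic.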